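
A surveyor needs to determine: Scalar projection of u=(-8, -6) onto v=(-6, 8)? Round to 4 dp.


u.v = 0, |v| = sqrt(100) = 10
Scalar projection = u.v / |v| = 0 / sqrt(100) = 0

0


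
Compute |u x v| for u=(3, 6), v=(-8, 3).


|u x v| = |3*3 - 6*(-8)|
= |9 - (-48)| = 57

57


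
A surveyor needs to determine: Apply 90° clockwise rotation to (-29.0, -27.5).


90° CW: (x,y) -> (y, -x)
(-29,-27.5) -> (-27.5, 29)

(-27.5, 29)


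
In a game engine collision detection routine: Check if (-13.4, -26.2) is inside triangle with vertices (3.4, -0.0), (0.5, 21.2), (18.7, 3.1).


Cross products: AB x AP = 432.14, BC x BP = -1114.27, CA x CP = 348.78
All same sign? no

No, outside


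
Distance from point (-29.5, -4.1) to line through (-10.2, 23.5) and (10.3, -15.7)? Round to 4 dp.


|cross product| = 1322.36
|line direction| = sqrt(1956.89) = 44.2367
Distance = 1322.36/sqrt(1956.89) = 29.8928

29.8928


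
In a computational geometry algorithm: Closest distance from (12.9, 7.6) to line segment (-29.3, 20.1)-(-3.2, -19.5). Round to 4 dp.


Project P onto AB: t = 0.7097 (clamped to [0,1])
Closest point on segment: (-10.7763, -8.0049)
Distance: 28.3563

28.3563


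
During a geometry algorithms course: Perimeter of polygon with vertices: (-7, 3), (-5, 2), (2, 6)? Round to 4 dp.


Sides: (-7, 3)->(-5, 2): sqrt(5) = 2.236068, (-5, 2)->(2, 6): sqrt(65) = 8.062258, (2, 6)->(-7, 3): sqrt(90) = 9.486833
Sum = 19.785159
Perimeter = 19.7852

19.7852


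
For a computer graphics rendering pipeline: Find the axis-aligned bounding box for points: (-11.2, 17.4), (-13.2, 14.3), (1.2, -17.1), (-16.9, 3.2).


x range: [-16.9, 1.2]
y range: [-17.1, 17.4]
Bounding box: (-16.9,-17.1) to (1.2,17.4)

(-16.9,-17.1) to (1.2,17.4)


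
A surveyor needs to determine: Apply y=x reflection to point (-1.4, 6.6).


Reflection over y=x: (x,y) -> (y,x)
(-1.4, 6.6) -> (6.6, -1.4)

(6.6, -1.4)


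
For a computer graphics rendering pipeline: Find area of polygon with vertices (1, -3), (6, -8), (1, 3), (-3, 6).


Shoelace sum: (1*(-8) - 6*(-3)) + (6*3 - 1*(-8)) + (1*6 - (-3)*3) + ((-3)*(-3) - 1*6)
= 54
Area = |54|/2 = 27

27


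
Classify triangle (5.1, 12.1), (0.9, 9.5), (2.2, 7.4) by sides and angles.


Side lengths squared: AB^2=24.4, BC^2=6.1, CA^2=30.5
Sorted: [6.1, 24.4, 30.5]
By sides: Scalene, By angles: Right

Scalene, Right


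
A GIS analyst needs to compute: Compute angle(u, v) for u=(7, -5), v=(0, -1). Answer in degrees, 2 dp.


u.v = 5, |u| = sqrt(74) = 8.6023, |v| = sqrt(1) = 1
cos(theta) = u.v/(|u||v|) = 5/sqrt(74) = 0.581238
theta = acos(0.581238) = 54.46 degrees

54.46 degrees


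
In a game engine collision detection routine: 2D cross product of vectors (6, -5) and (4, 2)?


u x v = u_x*v_y - u_y*v_x = 6*2 - (-5)*4
= 12 - (-20) = 32

32


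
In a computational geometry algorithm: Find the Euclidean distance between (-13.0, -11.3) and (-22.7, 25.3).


dx=-9.7, dy=36.6
d^2 = (-9.7)^2 + 36.6^2 = 1433.65
d = sqrt(1433.65) = 37.8636

37.8636


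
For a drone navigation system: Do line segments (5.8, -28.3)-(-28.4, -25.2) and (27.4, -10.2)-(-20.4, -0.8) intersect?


Cross products: d1=1068.22, d2=1241.52, d3=-685.98, d4=-859.28
d1*d2 < 0 and d3*d4 < 0? no

No, they don't intersect


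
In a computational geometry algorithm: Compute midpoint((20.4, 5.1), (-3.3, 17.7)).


M = ((20.4+(-3.3))/2, (5.1+17.7)/2)
= (8.55, 11.4)

(8.55, 11.4)


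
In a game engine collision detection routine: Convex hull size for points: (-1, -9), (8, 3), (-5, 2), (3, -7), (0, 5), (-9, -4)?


Convex hull vertices (CCW): (-9, -4), (-1, -9), (3, -7), (8, 3), (0, 5), (-5, 2)
Count = 6

6


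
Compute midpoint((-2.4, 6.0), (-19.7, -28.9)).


M = (((-2.4)+(-19.7))/2, (6+(-28.9))/2)
= (-11.05, -11.45)

(-11.05, -11.45)


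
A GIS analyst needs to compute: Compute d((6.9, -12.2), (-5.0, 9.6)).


dx=-11.9, dy=21.8
d^2 = (-11.9)^2 + 21.8^2 = 616.85
d = sqrt(616.85) = 24.8365

24.8365


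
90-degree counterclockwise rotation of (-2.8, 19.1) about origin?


90° CCW: (x,y) -> (-y, x)
(-2.8,19.1) -> (-19.1, -2.8)

(-19.1, -2.8)


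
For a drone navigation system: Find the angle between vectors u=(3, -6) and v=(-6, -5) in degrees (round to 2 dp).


u.v = 12, |u| = sqrt(45) = 6.7082, |v| = sqrt(61) = 7.8102
cos(theta) = u.v/(|u||v|) = 12/sqrt(2745) = 0.229039
theta = acos(0.229039) = 76.76 degrees

76.76 degrees


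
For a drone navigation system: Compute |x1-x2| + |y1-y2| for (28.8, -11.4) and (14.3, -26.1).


|28.8-14.3| + |(-11.4)-(-26.1)| = 14.5 + 14.7 = 29.2

29.2


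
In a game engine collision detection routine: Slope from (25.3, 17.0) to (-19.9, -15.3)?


slope = (y2-y1)/(x2-x1) = ((-15.3)-17)/((-19.9)-25.3) = (-32.3)/(-45.2) = 0.7146

0.7146


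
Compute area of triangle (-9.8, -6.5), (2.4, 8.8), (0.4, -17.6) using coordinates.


Area = |x_A(y_B-y_C) + x_B(y_C-y_A) + x_C(y_A-y_B)|/2
= |(-258.72) + (-26.64) + (-6.12)|/2
= 291.48/2 = 145.74

145.74


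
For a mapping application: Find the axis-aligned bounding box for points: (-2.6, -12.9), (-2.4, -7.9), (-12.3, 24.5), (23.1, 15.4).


x range: [-12.3, 23.1]
y range: [-12.9, 24.5]
Bounding box: (-12.3,-12.9) to (23.1,24.5)

(-12.3,-12.9) to (23.1,24.5)


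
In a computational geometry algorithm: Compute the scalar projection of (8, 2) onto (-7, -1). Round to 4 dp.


u.v = -58, |v| = sqrt(50) = 7.0711
Scalar projection = u.v / |v| = -58 / sqrt(50) = -8.2024

-8.2024


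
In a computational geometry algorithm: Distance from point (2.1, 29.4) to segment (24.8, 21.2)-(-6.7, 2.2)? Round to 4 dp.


Project P onto AB: t = 0.4133 (clamped to [0,1])
Closest point on segment: (11.7822, 13.348)
Distance: 18.746

18.746


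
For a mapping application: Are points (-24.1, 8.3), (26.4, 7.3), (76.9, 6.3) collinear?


Cross product: (26.4-(-24.1))*(6.3-8.3) - (7.3-8.3)*(76.9-(-24.1))
= 0

Yes, collinear


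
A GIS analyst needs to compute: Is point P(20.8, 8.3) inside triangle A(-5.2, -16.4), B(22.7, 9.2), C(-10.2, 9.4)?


Cross products: AB x AP = 23.53, BC x BP = 29.99, CA x CP = 794.3
All same sign? yes

Yes, inside


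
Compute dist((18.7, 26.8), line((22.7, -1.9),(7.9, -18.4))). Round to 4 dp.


|cross product| = 490.76
|line direction| = sqrt(491.29) = 22.1651
Distance = 490.76/sqrt(491.29) = 22.1412

22.1412


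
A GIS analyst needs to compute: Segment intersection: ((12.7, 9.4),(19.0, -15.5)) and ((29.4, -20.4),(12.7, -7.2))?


Cross products: d1=-277.22, d2=55.45, d3=228.09, d4=-104.58
d1*d2 < 0 and d3*d4 < 0? yes

Yes, they intersect


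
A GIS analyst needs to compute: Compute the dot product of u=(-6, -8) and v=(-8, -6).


u . v = u_x*v_x + u_y*v_y = (-6)*(-8) + (-8)*(-6)
= 48 + 48 = 96

96


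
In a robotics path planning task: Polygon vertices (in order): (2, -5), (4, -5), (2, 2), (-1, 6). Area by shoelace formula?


Shoelace sum: (2*(-5) - 4*(-5)) + (4*2 - 2*(-5)) + (2*6 - (-1)*2) + ((-1)*(-5) - 2*6)
= 35
Area = |35|/2 = 17.5

17.5


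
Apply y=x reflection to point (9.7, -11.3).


Reflection over y=x: (x,y) -> (y,x)
(9.7, -11.3) -> (-11.3, 9.7)

(-11.3, 9.7)


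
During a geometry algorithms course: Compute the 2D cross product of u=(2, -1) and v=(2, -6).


u x v = u_x*v_y - u_y*v_x = 2*(-6) - (-1)*2
= (-12) - (-2) = -10

-10


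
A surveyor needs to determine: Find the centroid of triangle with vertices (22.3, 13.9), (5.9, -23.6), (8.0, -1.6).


Centroid = ((x_A+x_B+x_C)/3, (y_A+y_B+y_C)/3)
= ((22.3+5.9+8)/3, (13.9+(-23.6)+(-1.6))/3)
= (12.0667, -3.7667)

(12.0667, -3.7667)


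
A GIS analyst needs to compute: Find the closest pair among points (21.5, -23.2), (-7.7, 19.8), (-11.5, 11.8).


d(P0,P1) = 51.9773, d(P0,P2) = 48.1041, d(P1,P2) = 8.8566
Closest: P1 and P2

Closest pair: (-7.7, 19.8) and (-11.5, 11.8), distance = 8.8566


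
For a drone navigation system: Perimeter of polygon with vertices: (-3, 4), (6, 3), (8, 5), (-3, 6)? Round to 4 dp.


Sides: (-3, 4)->(6, 3): sqrt(82) = 9.055385, (6, 3)->(8, 5): sqrt(8) = 2.828427, (8, 5)->(-3, 6): sqrt(122) = 11.045361, (-3, 6)->(-3, 4): sqrt(4) = 2
Sum = 24.929173
Perimeter = 24.9292

24.9292


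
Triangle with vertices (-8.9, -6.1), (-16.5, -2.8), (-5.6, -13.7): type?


Side lengths squared: AB^2=68.65, BC^2=237.62, CA^2=68.65
Sorted: [68.65, 68.65, 237.62]
By sides: Isosceles, By angles: Obtuse

Isosceles, Obtuse


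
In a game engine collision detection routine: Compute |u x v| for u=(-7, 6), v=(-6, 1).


|u x v| = |(-7)*1 - 6*(-6)|
= |(-7) - (-36)| = 29

29


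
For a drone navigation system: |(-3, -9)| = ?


|u| = sqrt((-3)^2 + (-9)^2) = sqrt(90) = 9.4868

9.4868


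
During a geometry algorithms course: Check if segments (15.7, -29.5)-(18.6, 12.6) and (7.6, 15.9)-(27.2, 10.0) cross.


Cross products: d1=-842.05, d2=0.22, d3=472.67, d4=-369.6
d1*d2 < 0 and d3*d4 < 0? yes

Yes, they intersect


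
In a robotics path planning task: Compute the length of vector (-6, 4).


|u| = sqrt((-6)^2 + 4^2) = sqrt(52) = 7.2111

7.2111


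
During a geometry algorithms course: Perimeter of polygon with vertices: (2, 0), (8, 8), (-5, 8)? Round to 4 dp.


Sides: (2, 0)->(8, 8): sqrt(100) = 10, (8, 8)->(-5, 8): sqrt(169) = 13, (-5, 8)->(2, 0): sqrt(113) = 10.630146
Sum = 33.630146
Perimeter = 33.6301

33.6301


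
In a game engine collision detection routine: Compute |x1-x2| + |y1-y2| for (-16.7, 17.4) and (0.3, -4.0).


|(-16.7)-0.3| + |17.4-(-4)| = 17 + 21.4 = 38.4

38.4


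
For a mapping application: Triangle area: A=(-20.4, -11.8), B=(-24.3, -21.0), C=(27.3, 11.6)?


Area = |x_A(y_B-y_C) + x_B(y_C-y_A) + x_C(y_A-y_B)|/2
= |665.04 + (-568.62) + 251.16|/2
= 347.58/2 = 173.79

173.79


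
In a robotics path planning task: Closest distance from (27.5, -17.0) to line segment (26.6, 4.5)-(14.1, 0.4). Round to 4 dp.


Project P onto AB: t = 0.4444 (clamped to [0,1])
Closest point on segment: (21.0456, 2.6781)
Distance: 20.7096

20.7096


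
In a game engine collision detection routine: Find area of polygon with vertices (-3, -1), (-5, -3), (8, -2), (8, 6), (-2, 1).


Shoelace sum: ((-3)*(-3) - (-5)*(-1)) + ((-5)*(-2) - 8*(-3)) + (8*6 - 8*(-2)) + (8*1 - (-2)*6) + ((-2)*(-1) - (-3)*1)
= 127
Area = |127|/2 = 63.5

63.5


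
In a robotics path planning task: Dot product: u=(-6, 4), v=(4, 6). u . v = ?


u . v = u_x*v_x + u_y*v_y = (-6)*4 + 4*6
= (-24) + 24 = 0

0


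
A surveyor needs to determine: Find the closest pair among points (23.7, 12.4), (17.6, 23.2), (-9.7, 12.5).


d(P0,P1) = 12.4036, d(P0,P2) = 33.4001, d(P1,P2) = 29.322
Closest: P0 and P1

Closest pair: (23.7, 12.4) and (17.6, 23.2), distance = 12.4036


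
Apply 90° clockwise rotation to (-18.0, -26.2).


90° CW: (x,y) -> (y, -x)
(-18,-26.2) -> (-26.2, 18)

(-26.2, 18)


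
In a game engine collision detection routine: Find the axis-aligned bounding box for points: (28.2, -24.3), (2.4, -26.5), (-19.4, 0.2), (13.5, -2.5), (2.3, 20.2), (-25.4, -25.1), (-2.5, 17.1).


x range: [-25.4, 28.2]
y range: [-26.5, 20.2]
Bounding box: (-25.4,-26.5) to (28.2,20.2)

(-25.4,-26.5) to (28.2,20.2)


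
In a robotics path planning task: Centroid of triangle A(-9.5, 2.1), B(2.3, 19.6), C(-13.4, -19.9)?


Centroid = ((x_A+x_B+x_C)/3, (y_A+y_B+y_C)/3)
= (((-9.5)+2.3+(-13.4))/3, (2.1+19.6+(-19.9))/3)
= (-6.8667, 0.6)

(-6.8667, 0.6)


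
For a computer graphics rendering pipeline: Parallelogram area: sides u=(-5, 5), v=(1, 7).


|u x v| = |(-5)*7 - 5*1|
= |(-35) - 5| = 40

40


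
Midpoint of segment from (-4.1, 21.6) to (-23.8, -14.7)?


M = (((-4.1)+(-23.8))/2, (21.6+(-14.7))/2)
= (-13.95, 3.45)

(-13.95, 3.45)


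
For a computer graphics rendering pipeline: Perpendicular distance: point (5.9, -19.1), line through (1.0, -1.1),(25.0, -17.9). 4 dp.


|cross product| = 349.68
|line direction| = sqrt(858.24) = 29.2957
Distance = 349.68/sqrt(858.24) = 11.9362

11.9362


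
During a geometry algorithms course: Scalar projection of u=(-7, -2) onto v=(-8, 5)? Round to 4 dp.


u.v = 46, |v| = sqrt(89) = 9.434
Scalar projection = u.v / |v| = 46 / sqrt(89) = 4.876

4.876


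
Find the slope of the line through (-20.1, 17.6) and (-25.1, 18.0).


slope = (y2-y1)/(x2-x1) = (18-17.6)/((-25.1)-(-20.1)) = 0.4/(-5) = -0.08

-0.08


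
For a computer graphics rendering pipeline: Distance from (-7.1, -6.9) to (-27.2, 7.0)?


dx=-20.1, dy=13.9
d^2 = (-20.1)^2 + 13.9^2 = 597.22
d = sqrt(597.22) = 24.4381

24.4381


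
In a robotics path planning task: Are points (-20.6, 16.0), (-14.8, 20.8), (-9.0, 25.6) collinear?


Cross product: ((-14.8)-(-20.6))*(25.6-16) - (20.8-16)*((-9)-(-20.6))
= 0

Yes, collinear


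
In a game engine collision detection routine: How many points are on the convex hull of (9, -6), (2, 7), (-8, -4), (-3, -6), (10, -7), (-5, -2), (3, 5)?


Convex hull vertices (CCW): (-8, -4), (-3, -6), (10, -7), (2, 7)
Count = 4

4


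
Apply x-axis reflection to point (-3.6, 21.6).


Reflection over x-axis: (x,y) -> (x,-y)
(-3.6, 21.6) -> (-3.6, -21.6)

(-3.6, -21.6)


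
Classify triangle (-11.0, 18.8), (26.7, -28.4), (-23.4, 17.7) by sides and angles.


Side lengths squared: AB^2=3649.13, BC^2=4635.22, CA^2=154.97
Sorted: [154.97, 3649.13, 4635.22]
By sides: Scalene, By angles: Obtuse

Scalene, Obtuse


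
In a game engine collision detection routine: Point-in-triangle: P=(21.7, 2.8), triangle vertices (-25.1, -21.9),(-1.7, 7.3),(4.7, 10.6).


Cross products: AB x AP = -788.58, BC x BP = -106.02, CA x CP = 784.94
All same sign? no

No, outside


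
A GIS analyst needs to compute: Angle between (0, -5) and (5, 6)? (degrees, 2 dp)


u.v = -30, |u| = sqrt(25) = 5, |v| = sqrt(61) = 7.8102
cos(theta) = u.v/(|u||v|) = -30/sqrt(1525) = -0.768221
theta = acos(-0.768221) = 140.19 degrees

140.19 degrees


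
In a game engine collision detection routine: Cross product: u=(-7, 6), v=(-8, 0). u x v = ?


u x v = u_x*v_y - u_y*v_x = (-7)*0 - 6*(-8)
= 0 - (-48) = 48

48


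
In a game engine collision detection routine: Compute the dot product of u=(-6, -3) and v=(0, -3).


u . v = u_x*v_x + u_y*v_y = (-6)*0 + (-3)*(-3)
= 0 + 9 = 9

9


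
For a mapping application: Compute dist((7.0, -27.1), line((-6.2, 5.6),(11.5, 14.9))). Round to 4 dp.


|cross product| = 701.55
|line direction| = sqrt(399.78) = 19.9945
Distance = 701.55/sqrt(399.78) = 35.0872

35.0872


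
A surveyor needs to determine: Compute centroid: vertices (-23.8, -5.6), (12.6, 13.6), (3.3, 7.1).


Centroid = ((x_A+x_B+x_C)/3, (y_A+y_B+y_C)/3)
= (((-23.8)+12.6+3.3)/3, ((-5.6)+13.6+7.1)/3)
= (-2.6333, 5.0333)

(-2.6333, 5.0333)


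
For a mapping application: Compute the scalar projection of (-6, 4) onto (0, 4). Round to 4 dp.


u.v = 16, |v| = sqrt(16) = 4
Scalar projection = u.v / |v| = 16 / sqrt(16) = 4

4


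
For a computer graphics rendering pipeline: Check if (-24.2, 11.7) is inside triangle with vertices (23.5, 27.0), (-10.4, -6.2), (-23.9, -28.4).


Cross products: AB x AP = -1064.97, BC x BP = -548.01, CA x CP = 1917.36
All same sign? no

No, outside


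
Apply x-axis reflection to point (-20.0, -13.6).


Reflection over x-axis: (x,y) -> (x,-y)
(-20, -13.6) -> (-20, 13.6)

(-20, 13.6)


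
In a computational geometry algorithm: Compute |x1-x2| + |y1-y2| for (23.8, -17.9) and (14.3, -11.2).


|23.8-14.3| + |(-17.9)-(-11.2)| = 9.5 + 6.7 = 16.2

16.2


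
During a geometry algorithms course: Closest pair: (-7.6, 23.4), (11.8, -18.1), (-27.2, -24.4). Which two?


d(P0,P1) = 45.8106, d(P0,P2) = 51.6624, d(P1,P2) = 39.5056
Closest: P1 and P2

Closest pair: (11.8, -18.1) and (-27.2, -24.4), distance = 39.5056


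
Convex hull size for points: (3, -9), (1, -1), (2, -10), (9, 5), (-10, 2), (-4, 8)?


Convex hull vertices (CCW): (-10, 2), (2, -10), (3, -9), (9, 5), (-4, 8)
Count = 5

5


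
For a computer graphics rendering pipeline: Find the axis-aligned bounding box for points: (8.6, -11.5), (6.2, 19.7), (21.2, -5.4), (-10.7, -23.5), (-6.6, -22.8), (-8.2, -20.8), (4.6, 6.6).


x range: [-10.7, 21.2]
y range: [-23.5, 19.7]
Bounding box: (-10.7,-23.5) to (21.2,19.7)

(-10.7,-23.5) to (21.2,19.7)


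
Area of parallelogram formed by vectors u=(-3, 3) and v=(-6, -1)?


|u x v| = |(-3)*(-1) - 3*(-6)|
= |3 - (-18)| = 21

21


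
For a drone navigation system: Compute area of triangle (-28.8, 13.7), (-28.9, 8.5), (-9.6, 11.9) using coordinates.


Area = |x_A(y_B-y_C) + x_B(y_C-y_A) + x_C(y_A-y_B)|/2
= |97.92 + 52.02 + (-49.92)|/2
= 100.02/2 = 50.01

50.01


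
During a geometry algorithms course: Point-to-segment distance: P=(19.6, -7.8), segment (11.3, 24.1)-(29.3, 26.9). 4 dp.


Project P onto AB: t = 0.1811 (clamped to [0,1])
Closest point on segment: (14.5589, 24.6069)
Distance: 32.7967

32.7967


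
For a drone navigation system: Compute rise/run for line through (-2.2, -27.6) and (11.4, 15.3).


slope = (y2-y1)/(x2-x1) = (15.3-(-27.6))/(11.4-(-2.2)) = 42.9/13.6 = 3.1544

3.1544


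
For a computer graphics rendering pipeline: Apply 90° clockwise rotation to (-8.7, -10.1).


90° CW: (x,y) -> (y, -x)
(-8.7,-10.1) -> (-10.1, 8.7)

(-10.1, 8.7)


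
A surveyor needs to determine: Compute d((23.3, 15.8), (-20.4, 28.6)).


dx=-43.7, dy=12.8
d^2 = (-43.7)^2 + 12.8^2 = 2073.53
d = sqrt(2073.53) = 45.536

45.536


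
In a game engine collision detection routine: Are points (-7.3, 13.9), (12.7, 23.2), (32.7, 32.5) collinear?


Cross product: (12.7-(-7.3))*(32.5-13.9) - (23.2-13.9)*(32.7-(-7.3))
= 0

Yes, collinear


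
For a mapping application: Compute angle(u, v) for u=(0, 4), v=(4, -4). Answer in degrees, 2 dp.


u.v = -16, |u| = sqrt(16) = 4, |v| = sqrt(32) = 5.6569
cos(theta) = u.v/(|u||v|) = -16/sqrt(512) = -0.707107
theta = acos(-0.707107) = 135 degrees

135 degrees


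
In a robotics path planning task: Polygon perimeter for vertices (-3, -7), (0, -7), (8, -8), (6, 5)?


Sides: (-3, -7)->(0, -7): sqrt(9) = 3, (0, -7)->(8, -8): sqrt(65) = 8.062258, (8, -8)->(6, 5): sqrt(173) = 13.152946, (6, 5)->(-3, -7): sqrt(225) = 15
Sum = 39.215204
Perimeter = 39.2152

39.2152


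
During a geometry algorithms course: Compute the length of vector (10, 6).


|u| = sqrt(10^2 + 6^2) = sqrt(136) = 11.6619

11.6619


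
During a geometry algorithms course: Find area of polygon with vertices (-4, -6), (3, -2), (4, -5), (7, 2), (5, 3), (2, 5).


Shoelace sum: ((-4)*(-2) - 3*(-6)) + (3*(-5) - 4*(-2)) + (4*2 - 7*(-5)) + (7*3 - 5*2) + (5*5 - 2*3) + (2*(-6) - (-4)*5)
= 100
Area = |100|/2 = 50

50


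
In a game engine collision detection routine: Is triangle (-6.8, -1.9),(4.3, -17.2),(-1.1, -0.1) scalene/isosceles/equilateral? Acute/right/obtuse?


Side lengths squared: AB^2=357.3, BC^2=321.57, CA^2=35.73
Sorted: [35.73, 321.57, 357.3]
By sides: Scalene, By angles: Right

Scalene, Right


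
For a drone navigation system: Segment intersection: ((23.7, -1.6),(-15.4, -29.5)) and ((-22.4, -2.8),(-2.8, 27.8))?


Cross products: d1=-1387.14, d2=-737.52, d3=-1239.27, d4=-1888.89
d1*d2 < 0 and d3*d4 < 0? no

No, they don't intersect


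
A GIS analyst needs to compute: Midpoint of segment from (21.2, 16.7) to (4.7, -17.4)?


M = ((21.2+4.7)/2, (16.7+(-17.4))/2)
= (12.95, -0.35)

(12.95, -0.35)


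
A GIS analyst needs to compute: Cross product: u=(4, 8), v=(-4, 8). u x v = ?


u x v = u_x*v_y - u_y*v_x = 4*8 - 8*(-4)
= 32 - (-32) = 64

64


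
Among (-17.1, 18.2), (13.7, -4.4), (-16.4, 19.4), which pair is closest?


d(P0,P1) = 38.2021, d(P0,P2) = 1.3892, d(P1,P2) = 38.3725
Closest: P0 and P2

Closest pair: (-17.1, 18.2) and (-16.4, 19.4), distance = 1.3892


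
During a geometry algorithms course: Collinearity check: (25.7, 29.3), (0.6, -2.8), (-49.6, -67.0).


Cross product: (0.6-25.7)*((-67)-29.3) - ((-2.8)-29.3)*((-49.6)-25.7)
= 0

Yes, collinear


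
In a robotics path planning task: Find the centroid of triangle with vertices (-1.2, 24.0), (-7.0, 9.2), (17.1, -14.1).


Centroid = ((x_A+x_B+x_C)/3, (y_A+y_B+y_C)/3)
= (((-1.2)+(-7)+17.1)/3, (24+9.2+(-14.1))/3)
= (2.9667, 6.3667)

(2.9667, 6.3667)


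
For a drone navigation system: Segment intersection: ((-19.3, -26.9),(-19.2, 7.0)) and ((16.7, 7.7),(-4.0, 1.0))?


Cross products: d1=475.02, d2=-226.04, d3=-1216.94, d4=-515.88
d1*d2 < 0 and d3*d4 < 0? no

No, they don't intersect


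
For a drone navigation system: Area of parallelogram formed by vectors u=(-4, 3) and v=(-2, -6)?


|u x v| = |(-4)*(-6) - 3*(-2)|
= |24 - (-6)| = 30

30


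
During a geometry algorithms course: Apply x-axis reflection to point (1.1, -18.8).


Reflection over x-axis: (x,y) -> (x,-y)
(1.1, -18.8) -> (1.1, 18.8)

(1.1, 18.8)


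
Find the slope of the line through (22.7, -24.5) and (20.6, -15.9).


slope = (y2-y1)/(x2-x1) = ((-15.9)-(-24.5))/(20.6-22.7) = 8.6/(-2.1) = -4.0952

-4.0952


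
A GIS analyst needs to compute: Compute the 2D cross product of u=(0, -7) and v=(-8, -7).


u x v = u_x*v_y - u_y*v_x = 0*(-7) - (-7)*(-8)
= 0 - 56 = -56

-56


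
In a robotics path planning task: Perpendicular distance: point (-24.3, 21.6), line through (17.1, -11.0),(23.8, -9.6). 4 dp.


|cross product| = 276.38
|line direction| = sqrt(46.85) = 6.8447
Distance = 276.38/sqrt(46.85) = 40.3787

40.3787


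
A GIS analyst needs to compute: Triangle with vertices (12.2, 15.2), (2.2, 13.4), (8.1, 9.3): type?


Side lengths squared: AB^2=103.24, BC^2=51.62, CA^2=51.62
Sorted: [51.62, 51.62, 103.24]
By sides: Isosceles, By angles: Right

Isosceles, Right


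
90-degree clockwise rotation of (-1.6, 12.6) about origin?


90° CW: (x,y) -> (y, -x)
(-1.6,12.6) -> (12.6, 1.6)

(12.6, 1.6)


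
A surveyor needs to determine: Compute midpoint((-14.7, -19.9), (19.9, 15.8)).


M = (((-14.7)+19.9)/2, ((-19.9)+15.8)/2)
= (2.6, -2.05)

(2.6, -2.05)


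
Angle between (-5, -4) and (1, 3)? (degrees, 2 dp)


u.v = -17, |u| = sqrt(41) = 6.4031, |v| = sqrt(10) = 3.1623
cos(theta) = u.v/(|u||v|) = -17/sqrt(410) = -0.83957
theta = acos(-0.83957) = 147.09 degrees

147.09 degrees


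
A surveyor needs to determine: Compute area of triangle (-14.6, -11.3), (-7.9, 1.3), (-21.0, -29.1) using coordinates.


Area = |x_A(y_B-y_C) + x_B(y_C-y_A) + x_C(y_A-y_B)|/2
= |(-443.84) + 140.62 + 264.6|/2
= 38.62/2 = 19.31

19.31


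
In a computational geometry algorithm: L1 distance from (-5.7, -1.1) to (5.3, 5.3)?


|(-5.7)-5.3| + |(-1.1)-5.3| = 11 + 6.4 = 17.4

17.4


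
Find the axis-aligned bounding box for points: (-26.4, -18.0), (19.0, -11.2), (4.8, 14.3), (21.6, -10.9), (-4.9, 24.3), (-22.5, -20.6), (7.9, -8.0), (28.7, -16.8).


x range: [-26.4, 28.7]
y range: [-20.6, 24.3]
Bounding box: (-26.4,-20.6) to (28.7,24.3)

(-26.4,-20.6) to (28.7,24.3)


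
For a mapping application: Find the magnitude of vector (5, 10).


|u| = sqrt(5^2 + 10^2) = sqrt(125) = 11.1803

11.1803


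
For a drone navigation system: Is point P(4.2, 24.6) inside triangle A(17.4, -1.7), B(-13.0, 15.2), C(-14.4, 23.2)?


Cross products: AB x AP = -576.44, BC x BP = -150.76, CA x CP = 507.66
All same sign? no

No, outside


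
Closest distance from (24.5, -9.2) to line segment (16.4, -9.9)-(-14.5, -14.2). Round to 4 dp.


Project P onto AB: t = 0 (clamped to [0,1])
Closest point on segment: (16.4, -9.9)
Distance: 8.1302

8.1302


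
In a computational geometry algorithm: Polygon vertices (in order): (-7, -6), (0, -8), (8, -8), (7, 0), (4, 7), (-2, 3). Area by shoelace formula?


Shoelace sum: ((-7)*(-8) - 0*(-6)) + (0*(-8) - 8*(-8)) + (8*0 - 7*(-8)) + (7*7 - 4*0) + (4*3 - (-2)*7) + ((-2)*(-6) - (-7)*3)
= 284
Area = |284|/2 = 142

142


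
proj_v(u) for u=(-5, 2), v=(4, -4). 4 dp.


u.v = -28, |v| = sqrt(32) = 5.6569
Scalar projection = u.v / |v| = -28 / sqrt(32) = -4.9497

-4.9497


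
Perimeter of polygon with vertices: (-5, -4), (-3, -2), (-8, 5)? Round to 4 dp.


Sides: (-5, -4)->(-3, -2): sqrt(8) = 2.828427, (-3, -2)->(-8, 5): sqrt(74) = 8.602325, (-8, 5)->(-5, -4): sqrt(90) = 9.486833
Sum = 20.917585
Perimeter = 20.9176

20.9176


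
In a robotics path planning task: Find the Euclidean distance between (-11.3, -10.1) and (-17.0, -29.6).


dx=-5.7, dy=-19.5
d^2 = (-5.7)^2 + (-19.5)^2 = 412.74
d = sqrt(412.74) = 20.316

20.316


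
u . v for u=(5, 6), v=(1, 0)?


u . v = u_x*v_x + u_y*v_y = 5*1 + 6*0
= 5 + 0 = 5

5


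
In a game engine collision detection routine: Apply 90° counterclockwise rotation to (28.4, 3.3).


90° CCW: (x,y) -> (-y, x)
(28.4,3.3) -> (-3.3, 28.4)

(-3.3, 28.4)


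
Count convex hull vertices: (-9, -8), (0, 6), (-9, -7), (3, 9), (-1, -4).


Convex hull vertices (CCW): (-9, -8), (-1, -4), (3, 9), (0, 6), (-9, -7)
Count = 5

5


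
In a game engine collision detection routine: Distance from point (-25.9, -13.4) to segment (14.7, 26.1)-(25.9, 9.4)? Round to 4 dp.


Project P onto AB: t = 0.5068 (clamped to [0,1])
Closest point on segment: (20.3766, 17.6358)
Distance: 55.7202

55.7202


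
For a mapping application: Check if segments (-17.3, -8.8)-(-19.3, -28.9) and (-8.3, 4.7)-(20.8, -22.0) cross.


Cross products: d1=-633.15, d2=-1271.46, d3=153.9, d4=792.21
d1*d2 < 0 and d3*d4 < 0? no

No, they don't intersect


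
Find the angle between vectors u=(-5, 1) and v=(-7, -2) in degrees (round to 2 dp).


u.v = 33, |u| = sqrt(26) = 5.099, |v| = sqrt(53) = 7.2801
cos(theta) = u.v/(|u||v|) = 33/sqrt(1378) = 0.888975
theta = acos(0.888975) = 27.26 degrees

27.26 degrees


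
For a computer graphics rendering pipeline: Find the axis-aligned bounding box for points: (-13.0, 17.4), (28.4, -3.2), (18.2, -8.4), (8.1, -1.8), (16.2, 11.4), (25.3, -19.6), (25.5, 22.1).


x range: [-13, 28.4]
y range: [-19.6, 22.1]
Bounding box: (-13,-19.6) to (28.4,22.1)

(-13,-19.6) to (28.4,22.1)


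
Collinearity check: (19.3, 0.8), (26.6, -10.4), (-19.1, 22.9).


Cross product: (26.6-19.3)*(22.9-0.8) - ((-10.4)-0.8)*((-19.1)-19.3)
= -268.75

No, not collinear


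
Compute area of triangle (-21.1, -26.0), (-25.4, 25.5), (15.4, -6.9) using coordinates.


Area = |x_A(y_B-y_C) + x_B(y_C-y_A) + x_C(y_A-y_B)|/2
= |(-683.64) + (-485.14) + (-793.1)|/2
= 1961.88/2 = 980.94

980.94


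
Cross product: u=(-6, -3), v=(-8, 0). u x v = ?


u x v = u_x*v_y - u_y*v_x = (-6)*0 - (-3)*(-8)
= 0 - 24 = -24

-24


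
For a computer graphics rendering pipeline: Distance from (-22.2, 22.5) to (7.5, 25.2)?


dx=29.7, dy=2.7
d^2 = 29.7^2 + 2.7^2 = 889.38
d = sqrt(889.38) = 29.8225

29.8225


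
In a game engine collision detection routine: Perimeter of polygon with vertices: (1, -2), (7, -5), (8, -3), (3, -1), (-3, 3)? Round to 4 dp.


Sides: (1, -2)->(7, -5): sqrt(45) = 6.708204, (7, -5)->(8, -3): sqrt(5) = 2.236068, (8, -3)->(3, -1): sqrt(29) = 5.385165, (3, -1)->(-3, 3): sqrt(52) = 7.211103, (-3, 3)->(1, -2): sqrt(41) = 6.403124
Sum = 27.943664
Perimeter = 27.9437

27.9437


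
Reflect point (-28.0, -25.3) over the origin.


Reflection over origin: (x,y) -> (-x,-y)
(-28, -25.3) -> (28, 25.3)

(28, 25.3)


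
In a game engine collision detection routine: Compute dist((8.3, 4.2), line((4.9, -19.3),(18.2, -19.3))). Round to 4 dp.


|cross product| = 312.55
|line direction| = sqrt(176.89) = 13.3
Distance = 312.55/sqrt(176.89) = 23.5

23.5


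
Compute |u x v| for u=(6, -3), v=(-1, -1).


|u x v| = |6*(-1) - (-3)*(-1)|
= |(-6) - 3| = 9

9


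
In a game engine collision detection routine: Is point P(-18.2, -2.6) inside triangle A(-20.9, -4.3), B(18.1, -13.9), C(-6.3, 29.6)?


Cross products: AB x AP = 92.22, BC x BP = 1303.33, CA x CP = 66.71
All same sign? yes

Yes, inside


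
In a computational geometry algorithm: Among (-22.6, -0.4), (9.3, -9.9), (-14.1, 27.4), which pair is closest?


d(P0,P1) = 33.2845, d(P0,P2) = 29.0704, d(P1,P2) = 44.0324
Closest: P0 and P2

Closest pair: (-22.6, -0.4) and (-14.1, 27.4), distance = 29.0704


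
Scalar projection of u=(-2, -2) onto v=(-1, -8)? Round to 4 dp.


u.v = 18, |v| = sqrt(65) = 8.0623
Scalar projection = u.v / |v| = 18 / sqrt(65) = 2.2326

2.2326


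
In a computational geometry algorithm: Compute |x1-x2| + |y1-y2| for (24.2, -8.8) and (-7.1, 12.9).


|24.2-(-7.1)| + |(-8.8)-12.9| = 31.3 + 21.7 = 53

53


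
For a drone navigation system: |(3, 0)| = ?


|u| = sqrt(3^2 + 0^2) = sqrt(9) = 3

3


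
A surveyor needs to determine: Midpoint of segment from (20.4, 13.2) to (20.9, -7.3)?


M = ((20.4+20.9)/2, (13.2+(-7.3))/2)
= (20.65, 2.95)

(20.65, 2.95)


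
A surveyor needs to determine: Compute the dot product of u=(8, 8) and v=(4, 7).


u . v = u_x*v_x + u_y*v_y = 8*4 + 8*7
= 32 + 56 = 88

88


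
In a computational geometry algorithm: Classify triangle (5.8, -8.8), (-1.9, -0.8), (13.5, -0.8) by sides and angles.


Side lengths squared: AB^2=123.29, BC^2=237.16, CA^2=123.29
Sorted: [123.29, 123.29, 237.16]
By sides: Isosceles, By angles: Acute

Isosceles, Acute


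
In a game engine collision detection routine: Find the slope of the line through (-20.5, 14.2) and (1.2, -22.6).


slope = (y2-y1)/(x2-x1) = ((-22.6)-14.2)/(1.2-(-20.5)) = (-36.8)/21.7 = -1.6959

-1.6959


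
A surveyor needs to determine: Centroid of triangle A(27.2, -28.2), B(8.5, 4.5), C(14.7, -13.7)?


Centroid = ((x_A+x_B+x_C)/3, (y_A+y_B+y_C)/3)
= ((27.2+8.5+14.7)/3, ((-28.2)+4.5+(-13.7))/3)
= (16.8, -12.4667)

(16.8, -12.4667)


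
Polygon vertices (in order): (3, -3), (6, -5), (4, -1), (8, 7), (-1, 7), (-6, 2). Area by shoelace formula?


Shoelace sum: (3*(-5) - 6*(-3)) + (6*(-1) - 4*(-5)) + (4*7 - 8*(-1)) + (8*7 - (-1)*7) + ((-1)*2 - (-6)*7) + ((-6)*(-3) - 3*2)
= 168
Area = |168|/2 = 84

84


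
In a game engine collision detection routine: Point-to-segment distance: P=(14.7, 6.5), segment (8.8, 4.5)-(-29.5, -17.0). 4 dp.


Project P onto AB: t = 0 (clamped to [0,1])
Closest point on segment: (8.8, 4.5)
Distance: 6.2298

6.2298


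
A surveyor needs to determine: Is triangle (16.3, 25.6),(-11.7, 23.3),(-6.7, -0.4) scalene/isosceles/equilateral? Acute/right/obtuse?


Side lengths squared: AB^2=789.29, BC^2=586.69, CA^2=1205
Sorted: [586.69, 789.29, 1205]
By sides: Scalene, By angles: Acute

Scalene, Acute


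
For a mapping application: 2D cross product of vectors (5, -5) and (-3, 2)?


u x v = u_x*v_y - u_y*v_x = 5*2 - (-5)*(-3)
= 10 - 15 = -5

-5


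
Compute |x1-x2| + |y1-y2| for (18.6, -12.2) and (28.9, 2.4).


|18.6-28.9| + |(-12.2)-2.4| = 10.3 + 14.6 = 24.9

24.9


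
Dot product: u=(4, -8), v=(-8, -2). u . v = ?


u . v = u_x*v_x + u_y*v_y = 4*(-8) + (-8)*(-2)
= (-32) + 16 = -16

-16


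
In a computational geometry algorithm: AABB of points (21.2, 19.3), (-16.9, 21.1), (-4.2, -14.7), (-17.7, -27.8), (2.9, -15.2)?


x range: [-17.7, 21.2]
y range: [-27.8, 21.1]
Bounding box: (-17.7,-27.8) to (21.2,21.1)

(-17.7,-27.8) to (21.2,21.1)


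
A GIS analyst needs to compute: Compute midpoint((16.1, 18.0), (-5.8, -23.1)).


M = ((16.1+(-5.8))/2, (18+(-23.1))/2)
= (5.15, -2.55)

(5.15, -2.55)


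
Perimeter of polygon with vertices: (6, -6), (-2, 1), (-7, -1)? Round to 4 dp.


Sides: (6, -6)->(-2, 1): sqrt(113) = 10.630146, (-2, 1)->(-7, -1): sqrt(29) = 5.385165, (-7, -1)->(6, -6): sqrt(194) = 13.928388
Sum = 29.943699
Perimeter = 29.9437

29.9437


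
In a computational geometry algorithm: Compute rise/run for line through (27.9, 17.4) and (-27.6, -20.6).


slope = (y2-y1)/(x2-x1) = ((-20.6)-17.4)/((-27.6)-27.9) = (-38)/(-55.5) = 0.6847

0.6847


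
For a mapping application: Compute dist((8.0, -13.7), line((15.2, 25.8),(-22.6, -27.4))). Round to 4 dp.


|cross product| = 1110.06
|line direction| = sqrt(4259.08) = 65.2616
Distance = 1110.06/sqrt(4259.08) = 17.0094

17.0094


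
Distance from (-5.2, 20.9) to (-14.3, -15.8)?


dx=-9.1, dy=-36.7
d^2 = (-9.1)^2 + (-36.7)^2 = 1429.7
d = sqrt(1429.7) = 37.8114

37.8114


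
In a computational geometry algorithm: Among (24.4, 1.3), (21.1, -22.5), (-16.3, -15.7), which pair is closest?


d(P0,P1) = 24.0277, d(P0,P2) = 44.1077, d(P1,P2) = 38.0132
Closest: P0 and P1

Closest pair: (24.4, 1.3) and (21.1, -22.5), distance = 24.0277


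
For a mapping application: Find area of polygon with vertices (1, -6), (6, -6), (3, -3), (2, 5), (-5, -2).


Shoelace sum: (1*(-6) - 6*(-6)) + (6*(-3) - 3*(-6)) + (3*5 - 2*(-3)) + (2*(-2) - (-5)*5) + ((-5)*(-6) - 1*(-2))
= 104
Area = |104|/2 = 52

52


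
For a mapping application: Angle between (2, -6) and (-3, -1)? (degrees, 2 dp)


u.v = 0, |u| = sqrt(40) = 6.3246, |v| = sqrt(10) = 3.1623
cos(theta) = u.v/(|u||v|) = 0/sqrt(400) = 0
theta = acos(0) = 90 degrees

90 degrees


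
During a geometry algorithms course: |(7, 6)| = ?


|u| = sqrt(7^2 + 6^2) = sqrt(85) = 9.2195

9.2195


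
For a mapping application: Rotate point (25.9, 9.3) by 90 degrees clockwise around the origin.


90° CW: (x,y) -> (y, -x)
(25.9,9.3) -> (9.3, -25.9)

(9.3, -25.9)


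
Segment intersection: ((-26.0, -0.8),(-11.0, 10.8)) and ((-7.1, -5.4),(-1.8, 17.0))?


Cross products: d1=447.74, d2=173.22, d3=-288.24, d4=-13.72
d1*d2 < 0 and d3*d4 < 0? no

No, they don't intersect


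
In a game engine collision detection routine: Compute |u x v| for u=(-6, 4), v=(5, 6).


|u x v| = |(-6)*6 - 4*5|
= |(-36) - 20| = 56

56


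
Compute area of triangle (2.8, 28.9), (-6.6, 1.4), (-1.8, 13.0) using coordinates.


Area = |x_A(y_B-y_C) + x_B(y_C-y_A) + x_C(y_A-y_B)|/2
= |(-32.48) + 104.94 + (-49.5)|/2
= 22.96/2 = 11.48

11.48


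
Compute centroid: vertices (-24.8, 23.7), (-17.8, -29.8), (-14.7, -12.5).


Centroid = ((x_A+x_B+x_C)/3, (y_A+y_B+y_C)/3)
= (((-24.8)+(-17.8)+(-14.7))/3, (23.7+(-29.8)+(-12.5))/3)
= (-19.1, -6.2)

(-19.1, -6.2)


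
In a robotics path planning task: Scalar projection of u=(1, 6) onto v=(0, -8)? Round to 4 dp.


u.v = -48, |v| = sqrt(64) = 8
Scalar projection = u.v / |v| = -48 / sqrt(64) = -6

-6


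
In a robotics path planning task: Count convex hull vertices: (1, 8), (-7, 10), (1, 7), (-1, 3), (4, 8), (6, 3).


Convex hull vertices (CCW): (-7, 10), (-1, 3), (6, 3), (4, 8)
Count = 4

4


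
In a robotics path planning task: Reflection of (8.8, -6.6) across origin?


Reflection over origin: (x,y) -> (-x,-y)
(8.8, -6.6) -> (-8.8, 6.6)

(-8.8, 6.6)


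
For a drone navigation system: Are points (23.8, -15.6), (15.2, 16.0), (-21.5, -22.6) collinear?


Cross product: (15.2-23.8)*((-22.6)-(-15.6)) - (16-(-15.6))*((-21.5)-23.8)
= 1491.68

No, not collinear


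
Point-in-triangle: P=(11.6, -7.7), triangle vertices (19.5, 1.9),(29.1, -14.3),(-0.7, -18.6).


Cross products: AB x AP = -220.14, BC x BP = -271.93, CA x CP = -31.97
All same sign? yes

Yes, inside


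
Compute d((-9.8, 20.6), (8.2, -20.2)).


dx=18, dy=-40.8
d^2 = 18^2 + (-40.8)^2 = 1988.64
d = sqrt(1988.64) = 44.5942

44.5942


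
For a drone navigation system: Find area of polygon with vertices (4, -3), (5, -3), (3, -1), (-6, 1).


Shoelace sum: (4*(-3) - 5*(-3)) + (5*(-1) - 3*(-3)) + (3*1 - (-6)*(-1)) + ((-6)*(-3) - 4*1)
= 18
Area = |18|/2 = 9

9


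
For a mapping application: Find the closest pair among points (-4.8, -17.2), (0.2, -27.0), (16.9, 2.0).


d(P0,P1) = 11.0018, d(P0,P2) = 28.9746, d(P1,P2) = 33.4648
Closest: P0 and P1

Closest pair: (-4.8, -17.2) and (0.2, -27.0), distance = 11.0018


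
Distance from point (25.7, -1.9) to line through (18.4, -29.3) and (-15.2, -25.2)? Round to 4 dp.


|cross product| = 950.57
|line direction| = sqrt(1145.77) = 33.8492
Distance = 950.57/sqrt(1145.77) = 28.0825

28.0825


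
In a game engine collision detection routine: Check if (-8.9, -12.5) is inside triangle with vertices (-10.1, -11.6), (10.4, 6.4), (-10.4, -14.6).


Cross products: AB x AP = -40.05, BC x BP = -12.18, CA x CP = -3.87
All same sign? yes

Yes, inside


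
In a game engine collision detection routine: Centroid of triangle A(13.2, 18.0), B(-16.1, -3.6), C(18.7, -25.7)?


Centroid = ((x_A+x_B+x_C)/3, (y_A+y_B+y_C)/3)
= ((13.2+(-16.1)+18.7)/3, (18+(-3.6)+(-25.7))/3)
= (5.2667, -3.7667)

(5.2667, -3.7667)


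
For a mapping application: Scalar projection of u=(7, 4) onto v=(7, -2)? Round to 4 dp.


u.v = 41, |v| = sqrt(53) = 7.2801
Scalar projection = u.v / |v| = 41 / sqrt(53) = 5.6318

5.6318


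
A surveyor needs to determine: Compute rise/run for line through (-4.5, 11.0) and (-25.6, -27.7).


slope = (y2-y1)/(x2-x1) = ((-27.7)-11)/((-25.6)-(-4.5)) = (-38.7)/(-21.1) = 1.8341

1.8341


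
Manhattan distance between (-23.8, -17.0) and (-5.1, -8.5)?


|(-23.8)-(-5.1)| + |(-17)-(-8.5)| = 18.7 + 8.5 = 27.2

27.2


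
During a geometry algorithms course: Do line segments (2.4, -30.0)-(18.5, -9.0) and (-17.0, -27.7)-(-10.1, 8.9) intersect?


Cross products: d1=-725.91, d2=-1170.27, d3=444.43, d4=888.79
d1*d2 < 0 and d3*d4 < 0? no

No, they don't intersect


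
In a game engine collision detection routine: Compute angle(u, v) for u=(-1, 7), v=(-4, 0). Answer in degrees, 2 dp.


u.v = 4, |u| = sqrt(50) = 7.0711, |v| = sqrt(16) = 4
cos(theta) = u.v/(|u||v|) = 4/sqrt(800) = 0.141421
theta = acos(0.141421) = 81.87 degrees

81.87 degrees


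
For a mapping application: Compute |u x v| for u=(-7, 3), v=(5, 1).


|u x v| = |(-7)*1 - 3*5|
= |(-7) - 15| = 22

22


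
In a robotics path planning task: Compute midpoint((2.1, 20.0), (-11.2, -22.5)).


M = ((2.1+(-11.2))/2, (20+(-22.5))/2)
= (-4.55, -1.25)

(-4.55, -1.25)


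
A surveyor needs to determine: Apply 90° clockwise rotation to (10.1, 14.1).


90° CW: (x,y) -> (y, -x)
(10.1,14.1) -> (14.1, -10.1)

(14.1, -10.1)


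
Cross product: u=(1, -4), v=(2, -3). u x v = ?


u x v = u_x*v_y - u_y*v_x = 1*(-3) - (-4)*2
= (-3) - (-8) = 5

5


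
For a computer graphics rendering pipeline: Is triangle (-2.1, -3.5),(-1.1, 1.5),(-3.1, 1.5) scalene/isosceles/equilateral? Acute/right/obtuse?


Side lengths squared: AB^2=26, BC^2=4, CA^2=26
Sorted: [4, 26, 26]
By sides: Isosceles, By angles: Acute

Isosceles, Acute


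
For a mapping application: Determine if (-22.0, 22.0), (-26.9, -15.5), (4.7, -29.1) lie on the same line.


Cross product: ((-26.9)-(-22))*((-29.1)-22) - ((-15.5)-22)*(4.7-(-22))
= 1251.64

No, not collinear


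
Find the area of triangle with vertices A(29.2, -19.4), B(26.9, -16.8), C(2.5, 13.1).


Area = |x_A(y_B-y_C) + x_B(y_C-y_A) + x_C(y_A-y_B)|/2
= |(-873.08) + 874.25 + (-6.5)|/2
= 5.33/2 = 2.665

2.665


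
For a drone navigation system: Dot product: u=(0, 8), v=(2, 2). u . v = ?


u . v = u_x*v_x + u_y*v_y = 0*2 + 8*2
= 0 + 16 = 16

16


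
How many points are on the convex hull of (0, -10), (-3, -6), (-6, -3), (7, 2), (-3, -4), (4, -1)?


Convex hull vertices (CCW): (-6, -3), (0, -10), (7, 2)
Count = 3

3


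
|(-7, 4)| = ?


|u| = sqrt((-7)^2 + 4^2) = sqrt(65) = 8.0623

8.0623


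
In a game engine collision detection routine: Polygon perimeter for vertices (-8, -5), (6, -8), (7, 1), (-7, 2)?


Sides: (-8, -5)->(6, -8): sqrt(205) = 14.317821, (6, -8)->(7, 1): sqrt(82) = 9.055385, (7, 1)->(-7, 2): sqrt(197) = 14.035669, (-7, 2)->(-8, -5): sqrt(50) = 7.071068
Sum = 44.479943
Perimeter = 44.4799

44.4799


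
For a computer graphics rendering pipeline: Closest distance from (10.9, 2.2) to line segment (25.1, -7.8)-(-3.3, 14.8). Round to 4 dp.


Project P onto AB: t = 0.4777 (clamped to [0,1])
Closest point on segment: (11.5334, 2.996)
Distance: 1.0172

1.0172


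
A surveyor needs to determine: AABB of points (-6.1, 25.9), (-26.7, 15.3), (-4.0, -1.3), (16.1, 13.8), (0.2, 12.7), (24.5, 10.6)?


x range: [-26.7, 24.5]
y range: [-1.3, 25.9]
Bounding box: (-26.7,-1.3) to (24.5,25.9)

(-26.7,-1.3) to (24.5,25.9)
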